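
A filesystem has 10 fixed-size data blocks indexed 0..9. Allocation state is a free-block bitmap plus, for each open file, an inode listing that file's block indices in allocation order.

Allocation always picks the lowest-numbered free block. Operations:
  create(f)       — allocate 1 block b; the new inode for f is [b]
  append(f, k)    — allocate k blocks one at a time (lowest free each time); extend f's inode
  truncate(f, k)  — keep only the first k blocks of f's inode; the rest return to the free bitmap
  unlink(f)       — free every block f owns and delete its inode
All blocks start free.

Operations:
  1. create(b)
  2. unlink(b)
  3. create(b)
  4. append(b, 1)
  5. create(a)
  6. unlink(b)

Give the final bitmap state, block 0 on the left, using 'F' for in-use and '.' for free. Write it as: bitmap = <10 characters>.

create(b): bitmap=F......... | b=[0]
unlink(b): bitmap=.......... | 
create(b): bitmap=F......... | b=[0]
append(b, 1): bitmap=FF........ | b=[0, 1]
create(a): bitmap=FFF....... | a=[2] b=[0, 1]
unlink(b): bitmap=..F....... | a=[2]

bitmap = ..F.......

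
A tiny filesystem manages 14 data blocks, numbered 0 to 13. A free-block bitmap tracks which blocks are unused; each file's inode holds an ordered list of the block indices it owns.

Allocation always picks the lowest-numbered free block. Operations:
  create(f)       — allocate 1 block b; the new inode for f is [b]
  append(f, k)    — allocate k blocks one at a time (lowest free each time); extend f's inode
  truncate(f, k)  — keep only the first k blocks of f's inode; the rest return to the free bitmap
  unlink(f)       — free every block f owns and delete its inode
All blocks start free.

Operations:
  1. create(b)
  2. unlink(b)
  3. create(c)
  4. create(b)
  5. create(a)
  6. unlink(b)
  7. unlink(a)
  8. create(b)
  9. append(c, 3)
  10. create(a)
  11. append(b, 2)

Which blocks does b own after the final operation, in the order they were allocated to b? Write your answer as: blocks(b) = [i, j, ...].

[1] create(b) — b=0 (map F.............)
[2] unlink(b) —  (map ..............)
[3] create(c) — c=0 (map F.............)
[4] create(b) — b=1 c=0 (map FF............)
[5] create(a) — a=2 b=1 c=0 (map FFF...........)
[6] unlink(b) — a=2 c=0 (map F.F...........)
[7] unlink(a) — c=0 (map F.............)
[8] create(b) — b=1 c=0 (map FF............)
[9] append(c, 3) — b=1 c=0,2,3,4 (map FFFFF.........)
[10] create(a) — a=5 b=1 c=0,2,3,4 (map FFFFFF........)
[11] append(b, 2) — a=5 b=1,6,7 c=0,2,3,4 (map FFFFFFFF......)

blocks(b) = [1, 6, 7]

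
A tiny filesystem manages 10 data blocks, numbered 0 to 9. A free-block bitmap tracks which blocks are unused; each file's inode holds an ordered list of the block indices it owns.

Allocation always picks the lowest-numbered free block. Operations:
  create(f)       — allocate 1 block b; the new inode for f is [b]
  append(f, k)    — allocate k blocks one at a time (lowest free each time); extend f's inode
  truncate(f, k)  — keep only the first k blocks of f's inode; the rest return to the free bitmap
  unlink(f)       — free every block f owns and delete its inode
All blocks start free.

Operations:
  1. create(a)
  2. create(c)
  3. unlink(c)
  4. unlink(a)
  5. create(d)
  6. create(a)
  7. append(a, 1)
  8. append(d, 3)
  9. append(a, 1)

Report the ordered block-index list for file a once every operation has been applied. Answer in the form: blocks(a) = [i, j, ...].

after create(a) → a:[0]  free=[F.........]
after create(c) → a:[0], c:[1]  free=[FF........]
after unlink(c) → a:[0]  free=[F.........]
after unlink(a) →   free=[..........]
after create(d) → d:[0]  free=[F.........]
after create(a) → a:[1], d:[0]  free=[FF........]
after append(a, 1) → a:[1, 2], d:[0]  free=[FFF.......]
after append(d, 3) → a:[1, 2], d:[0, 3, 4, 5]  free=[FFFFFF....]
after append(a, 1) → a:[1, 2, 6], d:[0, 3, 4, 5]  free=[FFFFFFF...]

blocks(a) = [1, 2, 6]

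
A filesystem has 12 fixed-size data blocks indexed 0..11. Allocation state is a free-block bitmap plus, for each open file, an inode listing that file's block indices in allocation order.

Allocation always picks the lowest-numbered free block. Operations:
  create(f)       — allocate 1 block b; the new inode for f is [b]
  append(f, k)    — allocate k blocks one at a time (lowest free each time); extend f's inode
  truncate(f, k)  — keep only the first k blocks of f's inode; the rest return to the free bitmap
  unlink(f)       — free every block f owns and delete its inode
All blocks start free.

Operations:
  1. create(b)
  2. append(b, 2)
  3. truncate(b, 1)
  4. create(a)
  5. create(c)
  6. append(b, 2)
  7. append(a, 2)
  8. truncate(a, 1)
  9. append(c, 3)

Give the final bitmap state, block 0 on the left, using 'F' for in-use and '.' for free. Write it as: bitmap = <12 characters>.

bitmap = FFFFFFFF....

[1] create(b) — b=0 (map F...........)
[2] append(b, 2) — b=0,1,2 (map FFF.........)
[3] truncate(b, 1) — b=0 (map F...........)
[4] create(a) — a=1 b=0 (map FF..........)
[5] create(c) — a=1 b=0 c=2 (map FFF.........)
[6] append(b, 2) — a=1 b=0,3,4 c=2 (map FFFFF.......)
[7] append(a, 2) — a=1,5,6 b=0,3,4 c=2 (map FFFFFFF.....)
[8] truncate(a, 1) — a=1 b=0,3,4 c=2 (map FFFFF.......)
[9] append(c, 3) — a=1 b=0,3,4 c=2,5,6,7 (map FFFFFFFF....)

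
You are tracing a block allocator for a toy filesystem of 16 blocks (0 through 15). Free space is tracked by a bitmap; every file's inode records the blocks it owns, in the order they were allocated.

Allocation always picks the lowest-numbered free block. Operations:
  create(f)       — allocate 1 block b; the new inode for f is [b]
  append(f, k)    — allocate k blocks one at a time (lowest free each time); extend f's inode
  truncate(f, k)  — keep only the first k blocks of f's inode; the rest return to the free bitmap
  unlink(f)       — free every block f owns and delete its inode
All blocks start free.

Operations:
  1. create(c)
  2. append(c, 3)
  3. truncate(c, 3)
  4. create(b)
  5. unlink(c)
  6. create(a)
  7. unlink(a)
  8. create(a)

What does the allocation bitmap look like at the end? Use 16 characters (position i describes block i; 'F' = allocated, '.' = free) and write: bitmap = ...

create(c): bitmap=F............... | c=[0]
append(c, 3): bitmap=FFFF............ | c=[0, 1, 2, 3]
truncate(c, 3): bitmap=FFF............. | c=[0, 1, 2]
create(b): bitmap=FFFF............ | b=[3] c=[0, 1, 2]
unlink(c): bitmap=...F............ | b=[3]
create(a): bitmap=F..F............ | a=[0] b=[3]
unlink(a): bitmap=...F............ | b=[3]
create(a): bitmap=F..F............ | a=[0] b=[3]

bitmap = F..F............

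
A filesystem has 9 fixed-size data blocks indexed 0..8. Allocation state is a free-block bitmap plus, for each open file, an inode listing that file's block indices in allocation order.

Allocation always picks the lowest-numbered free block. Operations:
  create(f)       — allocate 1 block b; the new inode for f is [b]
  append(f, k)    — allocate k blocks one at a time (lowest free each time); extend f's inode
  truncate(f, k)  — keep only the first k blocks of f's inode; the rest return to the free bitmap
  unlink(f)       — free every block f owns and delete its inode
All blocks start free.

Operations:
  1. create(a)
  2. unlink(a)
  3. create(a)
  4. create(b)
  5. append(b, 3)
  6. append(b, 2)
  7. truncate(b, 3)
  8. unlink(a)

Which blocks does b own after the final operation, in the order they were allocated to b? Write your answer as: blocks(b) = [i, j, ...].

blocks(b) = [1, 2, 3]

  1. create(a)  ⇒  F........  {a→[0]}
  2. unlink(a)  ⇒  .........  {}
  3. create(a)  ⇒  F........  {a→[0]}
  4. create(b)  ⇒  FF.......  {a→[0]; b→[1]}
  5. append(b, 3)  ⇒  FFFFF....  {a→[0]; b→[1, 2, 3, 4]}
  6. append(b, 2)  ⇒  FFFFFFF..  {a→[0]; b→[1, 2, 3, 4, 5, 6]}
  7. truncate(b, 3)  ⇒  FFFF.....  {a→[0]; b→[1, 2, 3]}
  8. unlink(a)  ⇒  .FFF.....  {b→[1, 2, 3]}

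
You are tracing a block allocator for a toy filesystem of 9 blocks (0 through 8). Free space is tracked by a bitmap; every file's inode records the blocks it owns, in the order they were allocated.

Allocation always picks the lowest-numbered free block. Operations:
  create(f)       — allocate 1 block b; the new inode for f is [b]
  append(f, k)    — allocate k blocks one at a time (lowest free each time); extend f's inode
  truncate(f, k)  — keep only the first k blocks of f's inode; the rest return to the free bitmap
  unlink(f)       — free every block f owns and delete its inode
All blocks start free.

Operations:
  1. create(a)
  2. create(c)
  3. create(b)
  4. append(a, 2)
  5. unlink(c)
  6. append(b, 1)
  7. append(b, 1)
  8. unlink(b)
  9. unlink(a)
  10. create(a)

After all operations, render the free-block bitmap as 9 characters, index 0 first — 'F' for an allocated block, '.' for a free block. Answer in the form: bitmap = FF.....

  1. create(a)  ⇒  F........  {a→[0]}
  2. create(c)  ⇒  FF.......  {a→[0]; c→[1]}
  3. create(b)  ⇒  FFF......  {a→[0]; b→[2]; c→[1]}
  4. append(a, 2)  ⇒  FFFFF....  {a→[0, 3, 4]; b→[2]; c→[1]}
  5. unlink(c)  ⇒  F.FFF....  {a→[0, 3, 4]; b→[2]}
  6. append(b, 1)  ⇒  FFFFF....  {a→[0, 3, 4]; b→[2, 1]}
  7. append(b, 1)  ⇒  FFFFFF...  {a→[0, 3, 4]; b→[2, 1, 5]}
  8. unlink(b)  ⇒  F..FF....  {a→[0, 3, 4]}
  9. unlink(a)  ⇒  .........  {}
  10. create(a)  ⇒  F........  {a→[0]}

bitmap = F........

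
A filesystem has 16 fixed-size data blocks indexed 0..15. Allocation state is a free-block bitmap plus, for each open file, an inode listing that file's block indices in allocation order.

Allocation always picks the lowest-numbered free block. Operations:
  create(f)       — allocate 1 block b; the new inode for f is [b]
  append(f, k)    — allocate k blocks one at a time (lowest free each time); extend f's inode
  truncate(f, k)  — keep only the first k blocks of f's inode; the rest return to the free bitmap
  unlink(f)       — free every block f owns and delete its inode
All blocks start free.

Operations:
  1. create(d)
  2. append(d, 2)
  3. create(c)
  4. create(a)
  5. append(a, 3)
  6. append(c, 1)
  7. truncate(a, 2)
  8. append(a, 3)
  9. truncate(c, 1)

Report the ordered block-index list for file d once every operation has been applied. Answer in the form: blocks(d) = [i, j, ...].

  1. create(d)  ⇒  F...............  {d→[0]}
  2. append(d, 2)  ⇒  FFF.............  {d→[0, 1, 2]}
  3. create(c)  ⇒  FFFF............  {c→[3]; d→[0, 1, 2]}
  4. create(a)  ⇒  FFFFF...........  {a→[4]; c→[3]; d→[0, 1, 2]}
  5. append(a, 3)  ⇒  FFFFFFFF........  {a→[4, 5, 6, 7]; c→[3]; d→[0, 1, 2]}
  6. append(c, 1)  ⇒  FFFFFFFFF.......  {a→[4, 5, 6, 7]; c→[3, 8]; d→[0, 1, 2]}
  7. truncate(a, 2)  ⇒  FFFFFF..F.......  {a→[4, 5]; c→[3, 8]; d→[0, 1, 2]}
  8. append(a, 3)  ⇒  FFFFFFFFFF......  {a→[4, 5, 6, 7, 9]; c→[3, 8]; d→[0, 1, 2]}
  9. truncate(c, 1)  ⇒  FFFFFFFF.F......  {a→[4, 5, 6, 7, 9]; c→[3]; d→[0, 1, 2]}

blocks(d) = [0, 1, 2]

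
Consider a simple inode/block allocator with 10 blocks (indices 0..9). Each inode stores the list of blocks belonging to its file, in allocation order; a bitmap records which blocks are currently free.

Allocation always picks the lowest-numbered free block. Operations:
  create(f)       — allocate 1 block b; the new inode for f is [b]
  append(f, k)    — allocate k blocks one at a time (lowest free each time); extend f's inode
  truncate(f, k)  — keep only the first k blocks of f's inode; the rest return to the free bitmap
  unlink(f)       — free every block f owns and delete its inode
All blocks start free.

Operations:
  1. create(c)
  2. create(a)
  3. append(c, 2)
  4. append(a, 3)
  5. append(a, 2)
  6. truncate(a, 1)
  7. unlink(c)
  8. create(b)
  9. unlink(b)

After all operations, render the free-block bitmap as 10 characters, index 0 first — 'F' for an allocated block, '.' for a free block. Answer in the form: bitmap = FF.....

bitmap = .F........

  1. create(c)  ⇒  F.........  {c→[0]}
  2. create(a)  ⇒  FF........  {a→[1]; c→[0]}
  3. append(c, 2)  ⇒  FFFF......  {a→[1]; c→[0, 2, 3]}
  4. append(a, 3)  ⇒  FFFFFFF...  {a→[1, 4, 5, 6]; c→[0, 2, 3]}
  5. append(a, 2)  ⇒  FFFFFFFFF.  {a→[1, 4, 5, 6, 7, 8]; c→[0, 2, 3]}
  6. truncate(a, 1)  ⇒  FFFF......  {a→[1]; c→[0, 2, 3]}
  7. unlink(c)  ⇒  .F........  {a→[1]}
  8. create(b)  ⇒  FF........  {a→[1]; b→[0]}
  9. unlink(b)  ⇒  .F........  {a→[1]}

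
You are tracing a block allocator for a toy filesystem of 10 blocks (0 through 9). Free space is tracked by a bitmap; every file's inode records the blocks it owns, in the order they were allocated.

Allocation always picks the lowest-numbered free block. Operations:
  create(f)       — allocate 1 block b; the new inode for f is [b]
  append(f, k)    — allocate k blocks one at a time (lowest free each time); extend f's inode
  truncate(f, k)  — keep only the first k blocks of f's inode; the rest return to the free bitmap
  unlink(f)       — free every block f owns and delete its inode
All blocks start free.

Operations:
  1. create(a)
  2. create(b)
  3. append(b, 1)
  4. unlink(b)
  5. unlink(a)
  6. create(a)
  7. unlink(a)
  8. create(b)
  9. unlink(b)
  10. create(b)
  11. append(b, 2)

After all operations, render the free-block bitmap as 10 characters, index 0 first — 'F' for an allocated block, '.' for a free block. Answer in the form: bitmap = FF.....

after create(a) → a:[0]  free=[F.........]
after create(b) → a:[0], b:[1]  free=[FF........]
after append(b, 1) → a:[0], b:[1, 2]  free=[FFF.......]
after unlink(b) → a:[0]  free=[F.........]
after unlink(a) →   free=[..........]
after create(a) → a:[0]  free=[F.........]
after unlink(a) →   free=[..........]
after create(b) → b:[0]  free=[F.........]
after unlink(b) →   free=[..........]
after create(b) → b:[0]  free=[F.........]
after append(b, 2) → b:[0, 1, 2]  free=[FFF.......]

bitmap = FFF.......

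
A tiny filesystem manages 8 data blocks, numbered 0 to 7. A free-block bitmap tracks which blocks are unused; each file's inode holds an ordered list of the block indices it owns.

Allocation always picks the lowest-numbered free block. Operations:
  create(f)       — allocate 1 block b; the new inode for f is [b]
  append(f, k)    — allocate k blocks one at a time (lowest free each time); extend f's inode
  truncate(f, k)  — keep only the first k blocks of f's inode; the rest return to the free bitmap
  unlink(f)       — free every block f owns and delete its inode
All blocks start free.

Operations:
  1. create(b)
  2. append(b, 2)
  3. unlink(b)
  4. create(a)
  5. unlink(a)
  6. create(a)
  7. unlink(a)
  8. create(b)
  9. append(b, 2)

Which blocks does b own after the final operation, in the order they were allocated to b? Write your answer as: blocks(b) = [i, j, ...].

blocks(b) = [0, 1, 2]

[1] create(b) — b=0 (map F.......)
[2] append(b, 2) — b=0,1,2 (map FFF.....)
[3] unlink(b) —  (map ........)
[4] create(a) — a=0 (map F.......)
[5] unlink(a) —  (map ........)
[6] create(a) — a=0 (map F.......)
[7] unlink(a) —  (map ........)
[8] create(b) — b=0 (map F.......)
[9] append(b, 2) — b=0,1,2 (map FFF.....)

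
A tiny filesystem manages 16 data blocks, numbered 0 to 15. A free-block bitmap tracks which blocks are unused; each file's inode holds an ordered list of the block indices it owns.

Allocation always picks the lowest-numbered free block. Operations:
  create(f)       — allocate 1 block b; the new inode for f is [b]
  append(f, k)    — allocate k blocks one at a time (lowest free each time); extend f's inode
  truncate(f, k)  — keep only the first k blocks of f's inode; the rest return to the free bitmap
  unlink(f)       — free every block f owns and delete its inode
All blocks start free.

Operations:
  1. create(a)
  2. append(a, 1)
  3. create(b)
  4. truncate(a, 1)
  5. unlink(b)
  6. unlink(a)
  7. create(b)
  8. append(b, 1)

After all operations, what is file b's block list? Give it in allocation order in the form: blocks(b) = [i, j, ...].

blocks(b) = [0, 1]

after create(a) → a:[0]  free=[F...............]
after append(a, 1) → a:[0, 1]  free=[FF..............]
after create(b) → a:[0, 1], b:[2]  free=[FFF.............]
after truncate(a, 1) → a:[0], b:[2]  free=[F.F.............]
after unlink(b) → a:[0]  free=[F...............]
after unlink(a) →   free=[................]
after create(b) → b:[0]  free=[F...............]
after append(b, 1) → b:[0, 1]  free=[FF..............]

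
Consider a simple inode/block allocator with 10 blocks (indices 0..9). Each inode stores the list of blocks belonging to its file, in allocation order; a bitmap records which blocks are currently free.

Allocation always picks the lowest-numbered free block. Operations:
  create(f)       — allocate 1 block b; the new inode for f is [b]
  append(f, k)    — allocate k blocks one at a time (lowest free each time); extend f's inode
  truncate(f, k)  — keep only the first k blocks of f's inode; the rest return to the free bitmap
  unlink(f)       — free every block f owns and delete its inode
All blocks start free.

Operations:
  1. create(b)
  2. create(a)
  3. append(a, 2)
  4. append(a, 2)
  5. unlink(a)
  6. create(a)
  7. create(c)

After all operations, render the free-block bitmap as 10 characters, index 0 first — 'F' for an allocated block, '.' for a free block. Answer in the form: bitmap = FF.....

bitmap = FFF.......

[1] create(b) — b=0 (map F.........)
[2] create(a) — a=1 b=0 (map FF........)
[3] append(a, 2) — a=1,2,3 b=0 (map FFFF......)
[4] append(a, 2) — a=1,2,3,4,5 b=0 (map FFFFFF....)
[5] unlink(a) — b=0 (map F.........)
[6] create(a) — a=1 b=0 (map FF........)
[7] create(c) — a=1 b=0 c=2 (map FFF.......)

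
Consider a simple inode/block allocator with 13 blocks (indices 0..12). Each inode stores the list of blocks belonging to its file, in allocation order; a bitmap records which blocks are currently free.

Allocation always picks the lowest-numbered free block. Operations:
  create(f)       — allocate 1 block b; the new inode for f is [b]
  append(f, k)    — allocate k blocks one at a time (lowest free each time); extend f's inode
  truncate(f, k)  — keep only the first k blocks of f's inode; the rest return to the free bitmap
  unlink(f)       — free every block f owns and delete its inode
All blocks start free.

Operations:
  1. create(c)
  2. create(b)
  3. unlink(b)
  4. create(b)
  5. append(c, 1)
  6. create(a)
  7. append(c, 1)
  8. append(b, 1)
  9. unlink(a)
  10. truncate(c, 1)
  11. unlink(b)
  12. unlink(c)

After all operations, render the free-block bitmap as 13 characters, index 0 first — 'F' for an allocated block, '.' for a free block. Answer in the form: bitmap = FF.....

bitmap = .............

create(c): bitmap=F............ | c=[0]
create(b): bitmap=FF........... | b=[1] c=[0]
unlink(b): bitmap=F............ | c=[0]
create(b): bitmap=FF........... | b=[1] c=[0]
append(c, 1): bitmap=FFF.......... | b=[1] c=[0, 2]
create(a): bitmap=FFFF......... | a=[3] b=[1] c=[0, 2]
append(c, 1): bitmap=FFFFF........ | a=[3] b=[1] c=[0, 2, 4]
append(b, 1): bitmap=FFFFFF....... | a=[3] b=[1, 5] c=[0, 2, 4]
unlink(a): bitmap=FFF.FF....... | b=[1, 5] c=[0, 2, 4]
truncate(c, 1): bitmap=FF...F....... | b=[1, 5] c=[0]
unlink(b): bitmap=F............ | c=[0]
unlink(c): bitmap=............. | 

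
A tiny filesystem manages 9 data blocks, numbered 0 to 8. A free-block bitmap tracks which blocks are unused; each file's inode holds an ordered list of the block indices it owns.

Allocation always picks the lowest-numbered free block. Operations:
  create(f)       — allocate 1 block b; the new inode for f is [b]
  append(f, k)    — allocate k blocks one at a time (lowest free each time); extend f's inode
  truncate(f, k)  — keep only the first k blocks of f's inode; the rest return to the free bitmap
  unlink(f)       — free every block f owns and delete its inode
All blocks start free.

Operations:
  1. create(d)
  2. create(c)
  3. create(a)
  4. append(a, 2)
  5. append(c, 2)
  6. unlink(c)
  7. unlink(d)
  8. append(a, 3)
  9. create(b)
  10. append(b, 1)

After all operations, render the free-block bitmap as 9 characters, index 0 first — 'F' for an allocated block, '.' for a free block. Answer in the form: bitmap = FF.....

bitmap = FFFFFFFF.

[1] create(d) — d=0 (map F........)
[2] create(c) — c=1 d=0 (map FF.......)
[3] create(a) — a=2 c=1 d=0 (map FFF......)
[4] append(a, 2) — a=2,3,4 c=1 d=0 (map FFFFF....)
[5] append(c, 2) — a=2,3,4 c=1,5,6 d=0 (map FFFFFFF..)
[6] unlink(c) — a=2,3,4 d=0 (map F.FFF....)
[7] unlink(d) — a=2,3,4 (map ..FFF....)
[8] append(a, 3) — a=2,3,4,0,1,5 (map FFFFFF...)
[9] create(b) — a=2,3,4,0,1,5 b=6 (map FFFFFFF..)
[10] append(b, 1) — a=2,3,4,0,1,5 b=6,7 (map FFFFFFFF.)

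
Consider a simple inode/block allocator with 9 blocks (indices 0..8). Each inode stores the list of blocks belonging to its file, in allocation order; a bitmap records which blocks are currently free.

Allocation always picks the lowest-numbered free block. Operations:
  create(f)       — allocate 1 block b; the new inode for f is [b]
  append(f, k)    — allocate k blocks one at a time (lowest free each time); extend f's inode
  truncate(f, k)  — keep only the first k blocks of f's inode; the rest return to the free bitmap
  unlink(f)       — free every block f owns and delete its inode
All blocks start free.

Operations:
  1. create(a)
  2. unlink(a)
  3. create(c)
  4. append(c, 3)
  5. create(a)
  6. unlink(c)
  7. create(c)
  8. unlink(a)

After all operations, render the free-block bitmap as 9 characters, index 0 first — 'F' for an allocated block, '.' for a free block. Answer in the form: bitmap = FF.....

bitmap = F........

  1. create(a)  ⇒  F........  {a→[0]}
  2. unlink(a)  ⇒  .........  {}
  3. create(c)  ⇒  F........  {c→[0]}
  4. append(c, 3)  ⇒  FFFF.....  {c→[0, 1, 2, 3]}
  5. create(a)  ⇒  FFFFF....  {a→[4]; c→[0, 1, 2, 3]}
  6. unlink(c)  ⇒  ....F....  {a→[4]}
  7. create(c)  ⇒  F...F....  {a→[4]; c→[0]}
  8. unlink(a)  ⇒  F........  {c→[0]}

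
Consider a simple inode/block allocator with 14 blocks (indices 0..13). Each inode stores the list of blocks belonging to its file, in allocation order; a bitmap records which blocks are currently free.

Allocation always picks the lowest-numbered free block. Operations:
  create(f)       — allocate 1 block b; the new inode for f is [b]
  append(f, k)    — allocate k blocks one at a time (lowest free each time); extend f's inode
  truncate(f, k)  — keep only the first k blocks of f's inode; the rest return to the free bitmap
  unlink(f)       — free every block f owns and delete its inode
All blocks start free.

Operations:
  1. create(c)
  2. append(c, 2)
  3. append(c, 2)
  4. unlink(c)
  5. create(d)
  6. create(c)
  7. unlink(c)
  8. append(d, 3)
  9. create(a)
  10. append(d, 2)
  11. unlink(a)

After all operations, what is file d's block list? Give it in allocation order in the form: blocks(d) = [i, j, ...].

blocks(d) = [0, 1, 2, 3, 5, 6]

create(c): bitmap=F............. | c=[0]
append(c, 2): bitmap=FFF........... | c=[0, 1, 2]
append(c, 2): bitmap=FFFFF......... | c=[0, 1, 2, 3, 4]
unlink(c): bitmap=.............. | 
create(d): bitmap=F............. | d=[0]
create(c): bitmap=FF............ | c=[1] d=[0]
unlink(c): bitmap=F............. | d=[0]
append(d, 3): bitmap=FFFF.......... | d=[0, 1, 2, 3]
create(a): bitmap=FFFFF......... | a=[4] d=[0, 1, 2, 3]
append(d, 2): bitmap=FFFFFFF....... | a=[4] d=[0, 1, 2, 3, 5, 6]
unlink(a): bitmap=FFFF.FF....... | d=[0, 1, 2, 3, 5, 6]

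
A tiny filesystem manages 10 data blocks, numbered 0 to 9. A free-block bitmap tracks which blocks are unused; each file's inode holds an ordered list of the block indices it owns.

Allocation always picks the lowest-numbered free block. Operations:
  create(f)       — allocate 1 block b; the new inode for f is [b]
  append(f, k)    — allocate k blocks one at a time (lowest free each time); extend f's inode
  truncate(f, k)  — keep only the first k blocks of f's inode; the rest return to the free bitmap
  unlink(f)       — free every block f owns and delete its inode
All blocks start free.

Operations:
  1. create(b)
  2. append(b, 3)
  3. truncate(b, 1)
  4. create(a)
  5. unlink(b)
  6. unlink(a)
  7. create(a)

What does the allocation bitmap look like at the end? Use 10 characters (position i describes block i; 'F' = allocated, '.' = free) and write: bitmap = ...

bitmap = F.........

create(b): bitmap=F......... | b=[0]
append(b, 3): bitmap=FFFF...... | b=[0, 1, 2, 3]
truncate(b, 1): bitmap=F......... | b=[0]
create(a): bitmap=FF........ | a=[1] b=[0]
unlink(b): bitmap=.F........ | a=[1]
unlink(a): bitmap=.......... | 
create(a): bitmap=F......... | a=[0]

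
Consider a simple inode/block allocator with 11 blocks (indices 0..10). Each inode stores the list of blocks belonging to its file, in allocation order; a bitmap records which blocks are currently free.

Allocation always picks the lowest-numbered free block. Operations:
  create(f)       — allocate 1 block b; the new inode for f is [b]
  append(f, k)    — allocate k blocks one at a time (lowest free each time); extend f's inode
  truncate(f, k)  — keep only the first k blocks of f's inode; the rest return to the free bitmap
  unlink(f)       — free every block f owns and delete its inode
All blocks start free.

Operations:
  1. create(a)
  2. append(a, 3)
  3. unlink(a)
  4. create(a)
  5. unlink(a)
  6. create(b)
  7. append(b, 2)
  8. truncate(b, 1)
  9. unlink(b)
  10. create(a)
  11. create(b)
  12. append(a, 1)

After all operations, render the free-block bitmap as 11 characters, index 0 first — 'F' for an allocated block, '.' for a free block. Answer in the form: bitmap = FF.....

create(a): bitmap=F.......... | a=[0]
append(a, 3): bitmap=FFFF....... | a=[0, 1, 2, 3]
unlink(a): bitmap=........... | 
create(a): bitmap=F.......... | a=[0]
unlink(a): bitmap=........... | 
create(b): bitmap=F.......... | b=[0]
append(b, 2): bitmap=FFF........ | b=[0, 1, 2]
truncate(b, 1): bitmap=F.......... | b=[0]
unlink(b): bitmap=........... | 
create(a): bitmap=F.......... | a=[0]
create(b): bitmap=FF......... | a=[0] b=[1]
append(a, 1): bitmap=FFF........ | a=[0, 2] b=[1]

bitmap = FFF........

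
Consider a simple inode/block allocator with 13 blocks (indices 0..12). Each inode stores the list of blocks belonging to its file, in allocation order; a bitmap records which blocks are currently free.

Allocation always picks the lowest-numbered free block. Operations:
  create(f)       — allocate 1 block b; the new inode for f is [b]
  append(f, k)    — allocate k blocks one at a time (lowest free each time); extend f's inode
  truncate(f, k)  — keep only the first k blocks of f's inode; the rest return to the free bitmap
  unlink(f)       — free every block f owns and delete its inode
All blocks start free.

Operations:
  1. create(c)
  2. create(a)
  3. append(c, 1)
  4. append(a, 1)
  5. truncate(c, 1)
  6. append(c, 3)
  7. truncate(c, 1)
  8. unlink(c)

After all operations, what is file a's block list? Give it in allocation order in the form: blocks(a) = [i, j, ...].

  1. create(c)  ⇒  F............  {c→[0]}
  2. create(a)  ⇒  FF...........  {a→[1]; c→[0]}
  3. append(c, 1)  ⇒  FFF..........  {a→[1]; c→[0, 2]}
  4. append(a, 1)  ⇒  FFFF.........  {a→[1, 3]; c→[0, 2]}
  5. truncate(c, 1)  ⇒  FF.F.........  {a→[1, 3]; c→[0]}
  6. append(c, 3)  ⇒  FFFFFF.......  {a→[1, 3]; c→[0, 2, 4, 5]}
  7. truncate(c, 1)  ⇒  FF.F.........  {a→[1, 3]; c→[0]}
  8. unlink(c)  ⇒  .F.F.........  {a→[1, 3]}

blocks(a) = [1, 3]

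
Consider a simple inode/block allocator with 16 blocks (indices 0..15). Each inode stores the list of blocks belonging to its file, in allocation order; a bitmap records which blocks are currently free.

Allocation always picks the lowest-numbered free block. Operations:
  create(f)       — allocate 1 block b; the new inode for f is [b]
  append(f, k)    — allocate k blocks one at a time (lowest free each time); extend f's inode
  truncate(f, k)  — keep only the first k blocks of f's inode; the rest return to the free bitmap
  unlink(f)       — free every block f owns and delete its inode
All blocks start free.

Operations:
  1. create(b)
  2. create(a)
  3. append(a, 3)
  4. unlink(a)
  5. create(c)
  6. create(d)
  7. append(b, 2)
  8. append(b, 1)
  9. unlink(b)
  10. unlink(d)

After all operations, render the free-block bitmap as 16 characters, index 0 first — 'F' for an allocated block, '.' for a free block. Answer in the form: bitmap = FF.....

[1] create(b) — b=0 (map F...............)
[2] create(a) — a=1 b=0 (map FF..............)
[3] append(a, 3) — a=1,2,3,4 b=0 (map FFFFF...........)
[4] unlink(a) — b=0 (map F...............)
[5] create(c) — b=0 c=1 (map FF..............)
[6] create(d) — b=0 c=1 d=2 (map FFF.............)
[7] append(b, 2) — b=0,3,4 c=1 d=2 (map FFFFF...........)
[8] append(b, 1) — b=0,3,4,5 c=1 d=2 (map FFFFFF..........)
[9] unlink(b) — c=1 d=2 (map .FF.............)
[10] unlink(d) — c=1 (map .F..............)

bitmap = .F..............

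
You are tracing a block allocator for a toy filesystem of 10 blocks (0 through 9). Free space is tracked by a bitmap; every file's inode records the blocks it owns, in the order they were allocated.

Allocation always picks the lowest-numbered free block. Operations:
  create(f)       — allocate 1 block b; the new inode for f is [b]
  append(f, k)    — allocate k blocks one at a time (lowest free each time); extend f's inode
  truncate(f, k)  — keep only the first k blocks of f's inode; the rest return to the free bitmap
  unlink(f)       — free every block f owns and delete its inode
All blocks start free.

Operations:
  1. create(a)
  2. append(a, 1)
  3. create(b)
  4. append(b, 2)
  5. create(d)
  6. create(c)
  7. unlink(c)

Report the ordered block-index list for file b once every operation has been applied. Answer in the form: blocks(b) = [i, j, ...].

create(a): bitmap=F......... | a=[0]
append(a, 1): bitmap=FF........ | a=[0, 1]
create(b): bitmap=FFF....... | a=[0, 1] b=[2]
append(b, 2): bitmap=FFFFF..... | a=[0, 1] b=[2, 3, 4]
create(d): bitmap=FFFFFF.... | a=[0, 1] b=[2, 3, 4] d=[5]
create(c): bitmap=FFFFFFF... | a=[0, 1] b=[2, 3, 4] c=[6] d=[5]
unlink(c): bitmap=FFFFFF.... | a=[0, 1] b=[2, 3, 4] d=[5]

blocks(b) = [2, 3, 4]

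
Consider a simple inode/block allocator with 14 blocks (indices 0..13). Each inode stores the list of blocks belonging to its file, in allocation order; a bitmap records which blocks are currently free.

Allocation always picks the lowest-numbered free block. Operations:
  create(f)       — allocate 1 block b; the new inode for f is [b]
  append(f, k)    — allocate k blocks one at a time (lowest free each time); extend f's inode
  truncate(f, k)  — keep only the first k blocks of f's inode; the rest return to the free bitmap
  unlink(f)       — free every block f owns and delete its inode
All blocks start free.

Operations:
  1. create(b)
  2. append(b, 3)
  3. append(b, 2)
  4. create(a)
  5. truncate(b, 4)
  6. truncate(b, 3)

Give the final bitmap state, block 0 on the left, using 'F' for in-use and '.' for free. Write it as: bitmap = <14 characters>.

create(b): bitmap=F............. | b=[0]
append(b, 3): bitmap=FFFF.......... | b=[0, 1, 2, 3]
append(b, 2): bitmap=FFFFFF........ | b=[0, 1, 2, 3, 4, 5]
create(a): bitmap=FFFFFFF....... | a=[6] b=[0, 1, 2, 3, 4, 5]
truncate(b, 4): bitmap=FFFF..F....... | a=[6] b=[0, 1, 2, 3]
truncate(b, 3): bitmap=FFF...F....... | a=[6] b=[0, 1, 2]

bitmap = FFF...F.......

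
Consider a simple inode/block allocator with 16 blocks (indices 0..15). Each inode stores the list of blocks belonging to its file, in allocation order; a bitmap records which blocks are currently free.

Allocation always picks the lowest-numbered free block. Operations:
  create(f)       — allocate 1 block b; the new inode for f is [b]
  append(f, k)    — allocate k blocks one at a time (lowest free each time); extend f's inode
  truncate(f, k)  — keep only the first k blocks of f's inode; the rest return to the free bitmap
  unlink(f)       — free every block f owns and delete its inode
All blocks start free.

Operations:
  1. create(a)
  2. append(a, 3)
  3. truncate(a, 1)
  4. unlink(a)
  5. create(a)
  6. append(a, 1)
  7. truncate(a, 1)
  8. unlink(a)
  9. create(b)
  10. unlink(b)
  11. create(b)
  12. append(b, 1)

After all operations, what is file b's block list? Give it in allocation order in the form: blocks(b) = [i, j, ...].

blocks(b) = [0, 1]

after create(a) → a:[0]  free=[F...............]
after append(a, 3) → a:[0, 1, 2, 3]  free=[FFFF............]
after truncate(a, 1) → a:[0]  free=[F...............]
after unlink(a) →   free=[................]
after create(a) → a:[0]  free=[F...............]
after append(a, 1) → a:[0, 1]  free=[FF..............]
after truncate(a, 1) → a:[0]  free=[F...............]
after unlink(a) →   free=[................]
after create(b) → b:[0]  free=[F...............]
after unlink(b) →   free=[................]
after create(b) → b:[0]  free=[F...............]
after append(b, 1) → b:[0, 1]  free=[FF..............]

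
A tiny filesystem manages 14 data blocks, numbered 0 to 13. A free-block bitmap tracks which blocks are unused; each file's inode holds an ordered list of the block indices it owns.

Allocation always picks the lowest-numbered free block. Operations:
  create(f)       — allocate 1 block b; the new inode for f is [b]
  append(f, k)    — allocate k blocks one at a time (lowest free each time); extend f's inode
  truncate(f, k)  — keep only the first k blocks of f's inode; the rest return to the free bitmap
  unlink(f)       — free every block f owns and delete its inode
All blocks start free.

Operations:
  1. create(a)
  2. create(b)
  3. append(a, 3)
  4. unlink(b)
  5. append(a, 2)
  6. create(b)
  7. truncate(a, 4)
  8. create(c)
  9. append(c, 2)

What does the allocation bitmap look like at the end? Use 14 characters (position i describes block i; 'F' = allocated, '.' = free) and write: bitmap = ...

bitmap = FFFFFFFF......

  1. create(a)  ⇒  F.............  {a→[0]}
  2. create(b)  ⇒  FF............  {a→[0]; b→[1]}
  3. append(a, 3)  ⇒  FFFFF.........  {a→[0, 2, 3, 4]; b→[1]}
  4. unlink(b)  ⇒  F.FFF.........  {a→[0, 2, 3, 4]}
  5. append(a, 2)  ⇒  FFFFFF........  {a→[0, 2, 3, 4, 1, 5]}
  6. create(b)  ⇒  FFFFFFF.......  {a→[0, 2, 3, 4, 1, 5]; b→[6]}
  7. truncate(a, 4)  ⇒  F.FFF.F.......  {a→[0, 2, 3, 4]; b→[6]}
  8. create(c)  ⇒  FFFFF.F.......  {a→[0, 2, 3, 4]; b→[6]; c→[1]}
  9. append(c, 2)  ⇒  FFFFFFFF......  {a→[0, 2, 3, 4]; b→[6]; c→[1, 5, 7]}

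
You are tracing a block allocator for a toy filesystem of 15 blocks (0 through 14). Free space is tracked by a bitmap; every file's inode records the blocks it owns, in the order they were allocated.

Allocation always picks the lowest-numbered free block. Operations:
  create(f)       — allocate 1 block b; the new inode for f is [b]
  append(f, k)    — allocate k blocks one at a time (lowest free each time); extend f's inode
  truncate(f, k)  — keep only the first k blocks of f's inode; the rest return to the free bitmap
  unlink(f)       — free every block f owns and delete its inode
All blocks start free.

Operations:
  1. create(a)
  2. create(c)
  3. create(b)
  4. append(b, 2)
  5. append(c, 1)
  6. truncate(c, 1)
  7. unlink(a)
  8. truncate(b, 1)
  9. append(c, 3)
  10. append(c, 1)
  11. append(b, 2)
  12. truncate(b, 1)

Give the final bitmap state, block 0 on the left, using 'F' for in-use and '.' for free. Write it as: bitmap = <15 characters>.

bitmap = FFFFFF.........

[1] create(a) — a=0 (map F..............)
[2] create(c) — a=0 c=1 (map FF.............)
[3] create(b) — a=0 b=2 c=1 (map FFF............)
[4] append(b, 2) — a=0 b=2,3,4 c=1 (map FFFFF..........)
[5] append(c, 1) — a=0 b=2,3,4 c=1,5 (map FFFFFF.........)
[6] truncate(c, 1) — a=0 b=2,3,4 c=1 (map FFFFF..........)
[7] unlink(a) — b=2,3,4 c=1 (map .FFFF..........)
[8] truncate(b, 1) — b=2 c=1 (map .FF............)
[9] append(c, 3) — b=2 c=1,0,3,4 (map FFFFF..........)
[10] append(c, 1) — b=2 c=1,0,3,4,5 (map FFFFFF.........)
[11] append(b, 2) — b=2,6,7 c=1,0,3,4,5 (map FFFFFFFF.......)
[12] truncate(b, 1) — b=2 c=1,0,3,4,5 (map FFFFFF.........)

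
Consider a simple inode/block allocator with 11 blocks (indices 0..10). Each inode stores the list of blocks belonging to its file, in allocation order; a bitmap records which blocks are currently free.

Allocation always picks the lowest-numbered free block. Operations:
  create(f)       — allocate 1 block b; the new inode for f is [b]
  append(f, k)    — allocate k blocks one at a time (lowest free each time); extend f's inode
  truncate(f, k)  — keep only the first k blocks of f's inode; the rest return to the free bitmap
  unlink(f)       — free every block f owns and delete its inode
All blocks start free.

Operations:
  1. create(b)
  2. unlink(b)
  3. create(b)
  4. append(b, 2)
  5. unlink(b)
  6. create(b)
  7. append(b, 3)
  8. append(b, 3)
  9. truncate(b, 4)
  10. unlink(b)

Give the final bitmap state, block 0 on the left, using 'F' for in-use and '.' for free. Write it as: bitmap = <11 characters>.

bitmap = ...........

create(b): bitmap=F.......... | b=[0]
unlink(b): bitmap=........... | 
create(b): bitmap=F.......... | b=[0]
append(b, 2): bitmap=FFF........ | b=[0, 1, 2]
unlink(b): bitmap=........... | 
create(b): bitmap=F.......... | b=[0]
append(b, 3): bitmap=FFFF....... | b=[0, 1, 2, 3]
append(b, 3): bitmap=FFFFFFF.... | b=[0, 1, 2, 3, 4, 5, 6]
truncate(b, 4): bitmap=FFFF....... | b=[0, 1, 2, 3]
unlink(b): bitmap=........... | 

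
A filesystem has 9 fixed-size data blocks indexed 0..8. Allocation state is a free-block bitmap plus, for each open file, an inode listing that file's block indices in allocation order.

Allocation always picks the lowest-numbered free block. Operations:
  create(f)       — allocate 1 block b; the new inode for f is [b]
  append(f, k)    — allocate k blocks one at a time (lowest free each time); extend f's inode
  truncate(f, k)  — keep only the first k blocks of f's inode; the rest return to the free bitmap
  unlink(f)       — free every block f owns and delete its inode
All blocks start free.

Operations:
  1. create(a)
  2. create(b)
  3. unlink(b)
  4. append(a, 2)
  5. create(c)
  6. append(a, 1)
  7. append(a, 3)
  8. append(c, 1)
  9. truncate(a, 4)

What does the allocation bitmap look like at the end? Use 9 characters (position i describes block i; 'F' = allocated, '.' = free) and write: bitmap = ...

create(a): bitmap=F........ | a=[0]
create(b): bitmap=FF....... | a=[0] b=[1]
unlink(b): bitmap=F........ | a=[0]
append(a, 2): bitmap=FFF...... | a=[0, 1, 2]
create(c): bitmap=FFFF..... | a=[0, 1, 2] c=[3]
append(a, 1): bitmap=FFFFF.... | a=[0, 1, 2, 4] c=[3]
append(a, 3): bitmap=FFFFFFFF. | a=[0, 1, 2, 4, 5, 6, 7] c=[3]
append(c, 1): bitmap=FFFFFFFFF | a=[0, 1, 2, 4, 5, 6, 7] c=[3, 8]
truncate(a, 4): bitmap=FFFFF...F | a=[0, 1, 2, 4] c=[3, 8]

bitmap = FFFFF...F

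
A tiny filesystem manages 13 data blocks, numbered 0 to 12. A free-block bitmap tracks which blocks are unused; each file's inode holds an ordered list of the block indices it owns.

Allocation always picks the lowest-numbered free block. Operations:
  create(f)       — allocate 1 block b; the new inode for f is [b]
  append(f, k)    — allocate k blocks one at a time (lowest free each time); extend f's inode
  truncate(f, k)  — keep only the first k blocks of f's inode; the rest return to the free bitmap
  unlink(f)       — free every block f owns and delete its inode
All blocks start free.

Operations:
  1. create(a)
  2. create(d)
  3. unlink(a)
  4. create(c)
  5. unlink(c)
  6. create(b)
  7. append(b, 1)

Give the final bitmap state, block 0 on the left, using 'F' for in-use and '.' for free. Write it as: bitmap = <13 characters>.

  1. create(a)  ⇒  F............  {a→[0]}
  2. create(d)  ⇒  FF...........  {a→[0]; d→[1]}
  3. unlink(a)  ⇒  .F...........  {d→[1]}
  4. create(c)  ⇒  FF...........  {c→[0]; d→[1]}
  5. unlink(c)  ⇒  .F...........  {d→[1]}
  6. create(b)  ⇒  FF...........  {b→[0]; d→[1]}
  7. append(b, 1)  ⇒  FFF..........  {b→[0, 2]; d→[1]}

bitmap = FFF..........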